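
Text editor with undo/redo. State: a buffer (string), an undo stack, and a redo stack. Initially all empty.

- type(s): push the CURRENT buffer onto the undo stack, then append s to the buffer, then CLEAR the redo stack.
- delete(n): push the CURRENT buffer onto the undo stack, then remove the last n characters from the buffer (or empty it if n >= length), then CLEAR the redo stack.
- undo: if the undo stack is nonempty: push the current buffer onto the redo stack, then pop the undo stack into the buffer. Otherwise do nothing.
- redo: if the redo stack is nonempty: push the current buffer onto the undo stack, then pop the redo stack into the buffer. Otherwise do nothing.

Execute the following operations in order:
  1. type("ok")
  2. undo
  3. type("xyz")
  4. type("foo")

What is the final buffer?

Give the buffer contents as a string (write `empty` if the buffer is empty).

Answer: xyzfoo

Derivation:
After op 1 (type): buf='ok' undo_depth=1 redo_depth=0
After op 2 (undo): buf='(empty)' undo_depth=0 redo_depth=1
After op 3 (type): buf='xyz' undo_depth=1 redo_depth=0
After op 4 (type): buf='xyzfoo' undo_depth=2 redo_depth=0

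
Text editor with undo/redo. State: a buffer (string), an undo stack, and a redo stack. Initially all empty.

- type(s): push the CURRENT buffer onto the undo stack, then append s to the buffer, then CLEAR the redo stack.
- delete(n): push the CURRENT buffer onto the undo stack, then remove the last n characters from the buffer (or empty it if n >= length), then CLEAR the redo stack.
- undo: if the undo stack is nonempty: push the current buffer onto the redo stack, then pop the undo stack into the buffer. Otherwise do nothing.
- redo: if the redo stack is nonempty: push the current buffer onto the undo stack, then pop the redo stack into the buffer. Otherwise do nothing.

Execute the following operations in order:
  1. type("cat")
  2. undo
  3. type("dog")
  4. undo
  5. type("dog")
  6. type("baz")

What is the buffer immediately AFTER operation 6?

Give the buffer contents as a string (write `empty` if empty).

Answer: dogbaz

Derivation:
After op 1 (type): buf='cat' undo_depth=1 redo_depth=0
After op 2 (undo): buf='(empty)' undo_depth=0 redo_depth=1
After op 3 (type): buf='dog' undo_depth=1 redo_depth=0
After op 4 (undo): buf='(empty)' undo_depth=0 redo_depth=1
After op 5 (type): buf='dog' undo_depth=1 redo_depth=0
After op 6 (type): buf='dogbaz' undo_depth=2 redo_depth=0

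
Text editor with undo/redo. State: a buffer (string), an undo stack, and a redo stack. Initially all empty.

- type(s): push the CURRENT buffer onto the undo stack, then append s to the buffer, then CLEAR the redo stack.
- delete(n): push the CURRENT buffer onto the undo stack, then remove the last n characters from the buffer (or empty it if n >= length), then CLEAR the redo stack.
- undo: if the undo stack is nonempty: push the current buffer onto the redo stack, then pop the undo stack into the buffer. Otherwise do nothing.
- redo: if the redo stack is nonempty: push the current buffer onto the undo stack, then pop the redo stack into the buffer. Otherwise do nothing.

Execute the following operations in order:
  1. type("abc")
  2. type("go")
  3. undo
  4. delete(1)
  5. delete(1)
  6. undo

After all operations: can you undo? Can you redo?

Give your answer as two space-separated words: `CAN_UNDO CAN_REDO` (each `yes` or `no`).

Answer: yes yes

Derivation:
After op 1 (type): buf='abc' undo_depth=1 redo_depth=0
After op 2 (type): buf='abcgo' undo_depth=2 redo_depth=0
After op 3 (undo): buf='abc' undo_depth=1 redo_depth=1
After op 4 (delete): buf='ab' undo_depth=2 redo_depth=0
After op 5 (delete): buf='a' undo_depth=3 redo_depth=0
After op 6 (undo): buf='ab' undo_depth=2 redo_depth=1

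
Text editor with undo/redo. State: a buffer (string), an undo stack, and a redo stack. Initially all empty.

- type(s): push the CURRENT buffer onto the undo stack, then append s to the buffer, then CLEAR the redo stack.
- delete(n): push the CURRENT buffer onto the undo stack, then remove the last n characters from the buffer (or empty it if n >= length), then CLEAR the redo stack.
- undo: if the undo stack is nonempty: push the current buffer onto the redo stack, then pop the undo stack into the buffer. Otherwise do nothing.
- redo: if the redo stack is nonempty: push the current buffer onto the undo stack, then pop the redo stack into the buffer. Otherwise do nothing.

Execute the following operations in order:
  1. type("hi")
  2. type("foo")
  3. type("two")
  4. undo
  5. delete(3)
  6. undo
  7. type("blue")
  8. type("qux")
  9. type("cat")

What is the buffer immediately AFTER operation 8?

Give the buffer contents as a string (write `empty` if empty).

After op 1 (type): buf='hi' undo_depth=1 redo_depth=0
After op 2 (type): buf='hifoo' undo_depth=2 redo_depth=0
After op 3 (type): buf='hifootwo' undo_depth=3 redo_depth=0
After op 4 (undo): buf='hifoo' undo_depth=2 redo_depth=1
After op 5 (delete): buf='hi' undo_depth=3 redo_depth=0
After op 6 (undo): buf='hifoo' undo_depth=2 redo_depth=1
After op 7 (type): buf='hifooblue' undo_depth=3 redo_depth=0
After op 8 (type): buf='hifoobluequx' undo_depth=4 redo_depth=0

Answer: hifoobluequx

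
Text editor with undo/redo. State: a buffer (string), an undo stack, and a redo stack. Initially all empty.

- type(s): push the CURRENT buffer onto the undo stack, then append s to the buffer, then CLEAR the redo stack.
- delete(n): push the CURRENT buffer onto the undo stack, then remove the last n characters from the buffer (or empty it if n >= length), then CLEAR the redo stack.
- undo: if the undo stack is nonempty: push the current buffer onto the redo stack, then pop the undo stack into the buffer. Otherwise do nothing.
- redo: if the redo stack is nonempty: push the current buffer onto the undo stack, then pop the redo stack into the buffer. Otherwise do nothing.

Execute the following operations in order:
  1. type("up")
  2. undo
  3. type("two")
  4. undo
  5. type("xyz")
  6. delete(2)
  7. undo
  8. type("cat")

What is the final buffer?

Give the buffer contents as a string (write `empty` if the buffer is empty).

After op 1 (type): buf='up' undo_depth=1 redo_depth=0
After op 2 (undo): buf='(empty)' undo_depth=0 redo_depth=1
After op 3 (type): buf='two' undo_depth=1 redo_depth=0
After op 4 (undo): buf='(empty)' undo_depth=0 redo_depth=1
After op 5 (type): buf='xyz' undo_depth=1 redo_depth=0
After op 6 (delete): buf='x' undo_depth=2 redo_depth=0
After op 7 (undo): buf='xyz' undo_depth=1 redo_depth=1
After op 8 (type): buf='xyzcat' undo_depth=2 redo_depth=0

Answer: xyzcat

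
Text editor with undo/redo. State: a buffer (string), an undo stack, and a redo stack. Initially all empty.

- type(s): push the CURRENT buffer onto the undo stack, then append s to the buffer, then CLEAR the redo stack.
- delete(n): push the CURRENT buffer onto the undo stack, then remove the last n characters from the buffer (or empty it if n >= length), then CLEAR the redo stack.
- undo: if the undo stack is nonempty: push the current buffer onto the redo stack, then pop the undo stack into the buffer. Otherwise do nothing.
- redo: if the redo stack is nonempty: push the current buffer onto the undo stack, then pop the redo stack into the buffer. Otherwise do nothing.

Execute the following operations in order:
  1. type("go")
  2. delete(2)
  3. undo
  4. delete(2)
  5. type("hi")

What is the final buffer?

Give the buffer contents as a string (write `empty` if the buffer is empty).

After op 1 (type): buf='go' undo_depth=1 redo_depth=0
After op 2 (delete): buf='(empty)' undo_depth=2 redo_depth=0
After op 3 (undo): buf='go' undo_depth=1 redo_depth=1
After op 4 (delete): buf='(empty)' undo_depth=2 redo_depth=0
After op 5 (type): buf='hi' undo_depth=3 redo_depth=0

Answer: hi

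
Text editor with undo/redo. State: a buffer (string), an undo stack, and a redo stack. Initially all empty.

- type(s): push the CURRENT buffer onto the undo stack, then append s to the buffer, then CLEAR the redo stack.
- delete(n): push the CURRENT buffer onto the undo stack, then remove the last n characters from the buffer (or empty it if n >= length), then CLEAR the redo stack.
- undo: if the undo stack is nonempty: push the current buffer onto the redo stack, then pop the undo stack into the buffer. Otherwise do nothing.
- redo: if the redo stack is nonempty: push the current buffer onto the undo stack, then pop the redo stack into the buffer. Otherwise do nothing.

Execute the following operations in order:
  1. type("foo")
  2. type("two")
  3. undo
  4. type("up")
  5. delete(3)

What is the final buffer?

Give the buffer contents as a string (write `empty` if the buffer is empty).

Answer: fo

Derivation:
After op 1 (type): buf='foo' undo_depth=1 redo_depth=0
After op 2 (type): buf='footwo' undo_depth=2 redo_depth=0
After op 3 (undo): buf='foo' undo_depth=1 redo_depth=1
After op 4 (type): buf='fooup' undo_depth=2 redo_depth=0
After op 5 (delete): buf='fo' undo_depth=3 redo_depth=0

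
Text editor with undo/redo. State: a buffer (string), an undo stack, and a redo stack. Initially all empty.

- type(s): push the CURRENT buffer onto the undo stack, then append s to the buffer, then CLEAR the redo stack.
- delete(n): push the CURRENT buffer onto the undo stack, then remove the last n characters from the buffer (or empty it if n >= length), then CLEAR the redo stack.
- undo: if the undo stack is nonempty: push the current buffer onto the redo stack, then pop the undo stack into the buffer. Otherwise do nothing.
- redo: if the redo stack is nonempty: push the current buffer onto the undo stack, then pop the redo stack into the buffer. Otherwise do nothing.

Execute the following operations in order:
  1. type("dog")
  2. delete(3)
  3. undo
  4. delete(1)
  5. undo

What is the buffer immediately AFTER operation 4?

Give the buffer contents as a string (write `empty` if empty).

Answer: do

Derivation:
After op 1 (type): buf='dog' undo_depth=1 redo_depth=0
After op 2 (delete): buf='(empty)' undo_depth=2 redo_depth=0
After op 3 (undo): buf='dog' undo_depth=1 redo_depth=1
After op 4 (delete): buf='do' undo_depth=2 redo_depth=0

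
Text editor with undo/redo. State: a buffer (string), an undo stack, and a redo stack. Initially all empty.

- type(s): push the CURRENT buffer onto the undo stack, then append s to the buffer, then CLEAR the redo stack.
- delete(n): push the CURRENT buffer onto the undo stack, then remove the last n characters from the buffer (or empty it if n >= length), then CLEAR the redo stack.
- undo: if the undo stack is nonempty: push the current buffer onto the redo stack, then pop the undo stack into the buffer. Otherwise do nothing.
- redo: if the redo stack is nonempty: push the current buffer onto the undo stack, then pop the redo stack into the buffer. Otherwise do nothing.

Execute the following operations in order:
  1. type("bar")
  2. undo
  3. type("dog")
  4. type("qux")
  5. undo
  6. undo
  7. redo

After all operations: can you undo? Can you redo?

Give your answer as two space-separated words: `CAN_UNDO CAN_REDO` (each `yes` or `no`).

Answer: yes yes

Derivation:
After op 1 (type): buf='bar' undo_depth=1 redo_depth=0
After op 2 (undo): buf='(empty)' undo_depth=0 redo_depth=1
After op 3 (type): buf='dog' undo_depth=1 redo_depth=0
After op 4 (type): buf='dogqux' undo_depth=2 redo_depth=0
After op 5 (undo): buf='dog' undo_depth=1 redo_depth=1
After op 6 (undo): buf='(empty)' undo_depth=0 redo_depth=2
After op 7 (redo): buf='dog' undo_depth=1 redo_depth=1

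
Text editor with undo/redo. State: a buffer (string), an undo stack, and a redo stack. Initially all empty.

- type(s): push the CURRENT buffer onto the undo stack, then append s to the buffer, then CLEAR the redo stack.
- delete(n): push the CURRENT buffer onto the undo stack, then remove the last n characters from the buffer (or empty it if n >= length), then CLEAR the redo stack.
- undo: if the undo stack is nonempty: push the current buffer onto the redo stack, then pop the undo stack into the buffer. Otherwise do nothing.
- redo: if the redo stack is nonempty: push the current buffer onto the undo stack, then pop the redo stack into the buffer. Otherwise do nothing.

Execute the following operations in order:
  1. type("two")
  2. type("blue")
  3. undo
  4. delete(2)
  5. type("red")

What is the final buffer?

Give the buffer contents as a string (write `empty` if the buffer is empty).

After op 1 (type): buf='two' undo_depth=1 redo_depth=0
After op 2 (type): buf='twoblue' undo_depth=2 redo_depth=0
After op 3 (undo): buf='two' undo_depth=1 redo_depth=1
After op 4 (delete): buf='t' undo_depth=2 redo_depth=0
After op 5 (type): buf='tred' undo_depth=3 redo_depth=0

Answer: tred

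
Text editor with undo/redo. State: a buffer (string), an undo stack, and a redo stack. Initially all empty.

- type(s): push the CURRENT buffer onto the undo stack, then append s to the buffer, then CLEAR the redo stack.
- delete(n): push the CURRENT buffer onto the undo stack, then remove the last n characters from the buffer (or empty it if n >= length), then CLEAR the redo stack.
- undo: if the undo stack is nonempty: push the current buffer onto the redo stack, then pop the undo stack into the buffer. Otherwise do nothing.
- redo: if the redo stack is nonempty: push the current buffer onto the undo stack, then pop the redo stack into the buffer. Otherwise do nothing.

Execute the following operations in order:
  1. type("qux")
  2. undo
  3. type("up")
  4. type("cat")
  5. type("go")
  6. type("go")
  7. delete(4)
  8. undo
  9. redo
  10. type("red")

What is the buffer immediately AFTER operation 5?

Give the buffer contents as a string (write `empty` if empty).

After op 1 (type): buf='qux' undo_depth=1 redo_depth=0
After op 2 (undo): buf='(empty)' undo_depth=0 redo_depth=1
After op 3 (type): buf='up' undo_depth=1 redo_depth=0
After op 4 (type): buf='upcat' undo_depth=2 redo_depth=0
After op 5 (type): buf='upcatgo' undo_depth=3 redo_depth=0

Answer: upcatgo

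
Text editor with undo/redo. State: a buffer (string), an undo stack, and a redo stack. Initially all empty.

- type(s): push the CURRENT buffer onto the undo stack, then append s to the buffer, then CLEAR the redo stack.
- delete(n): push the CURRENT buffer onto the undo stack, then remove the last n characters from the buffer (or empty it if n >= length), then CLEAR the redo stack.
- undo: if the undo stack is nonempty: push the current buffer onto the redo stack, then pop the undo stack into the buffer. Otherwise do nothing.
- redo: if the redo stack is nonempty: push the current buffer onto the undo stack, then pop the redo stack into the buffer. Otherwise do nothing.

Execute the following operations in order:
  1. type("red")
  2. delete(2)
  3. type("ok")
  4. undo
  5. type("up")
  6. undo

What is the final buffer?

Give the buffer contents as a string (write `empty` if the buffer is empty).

Answer: r

Derivation:
After op 1 (type): buf='red' undo_depth=1 redo_depth=0
After op 2 (delete): buf='r' undo_depth=2 redo_depth=0
After op 3 (type): buf='rok' undo_depth=3 redo_depth=0
After op 4 (undo): buf='r' undo_depth=2 redo_depth=1
After op 5 (type): buf='rup' undo_depth=3 redo_depth=0
After op 6 (undo): buf='r' undo_depth=2 redo_depth=1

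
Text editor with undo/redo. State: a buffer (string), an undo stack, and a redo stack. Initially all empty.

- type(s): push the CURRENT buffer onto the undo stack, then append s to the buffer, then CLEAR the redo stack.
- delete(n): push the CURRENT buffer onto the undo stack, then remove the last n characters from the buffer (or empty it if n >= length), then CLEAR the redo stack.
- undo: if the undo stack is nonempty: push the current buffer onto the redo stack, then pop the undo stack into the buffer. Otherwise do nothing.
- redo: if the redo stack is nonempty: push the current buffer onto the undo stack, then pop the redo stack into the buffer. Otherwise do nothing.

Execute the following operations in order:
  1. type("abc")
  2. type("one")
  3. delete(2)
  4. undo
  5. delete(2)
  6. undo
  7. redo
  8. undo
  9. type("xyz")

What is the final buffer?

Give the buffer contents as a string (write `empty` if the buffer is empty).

After op 1 (type): buf='abc' undo_depth=1 redo_depth=0
After op 2 (type): buf='abcone' undo_depth=2 redo_depth=0
After op 3 (delete): buf='abco' undo_depth=3 redo_depth=0
After op 4 (undo): buf='abcone' undo_depth=2 redo_depth=1
After op 5 (delete): buf='abco' undo_depth=3 redo_depth=0
After op 6 (undo): buf='abcone' undo_depth=2 redo_depth=1
After op 7 (redo): buf='abco' undo_depth=3 redo_depth=0
After op 8 (undo): buf='abcone' undo_depth=2 redo_depth=1
After op 9 (type): buf='abconexyz' undo_depth=3 redo_depth=0

Answer: abconexyz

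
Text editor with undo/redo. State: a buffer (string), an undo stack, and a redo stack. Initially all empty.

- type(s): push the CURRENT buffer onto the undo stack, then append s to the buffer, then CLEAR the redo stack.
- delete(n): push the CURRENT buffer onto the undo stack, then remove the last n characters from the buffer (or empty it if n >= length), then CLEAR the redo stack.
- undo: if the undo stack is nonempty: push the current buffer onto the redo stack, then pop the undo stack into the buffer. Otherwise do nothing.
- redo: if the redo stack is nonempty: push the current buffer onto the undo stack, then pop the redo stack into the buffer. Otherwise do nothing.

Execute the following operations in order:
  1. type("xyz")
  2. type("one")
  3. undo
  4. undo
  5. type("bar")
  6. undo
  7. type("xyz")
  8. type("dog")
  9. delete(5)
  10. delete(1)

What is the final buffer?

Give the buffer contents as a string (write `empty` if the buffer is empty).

After op 1 (type): buf='xyz' undo_depth=1 redo_depth=0
After op 2 (type): buf='xyzone' undo_depth=2 redo_depth=0
After op 3 (undo): buf='xyz' undo_depth=1 redo_depth=1
After op 4 (undo): buf='(empty)' undo_depth=0 redo_depth=2
After op 5 (type): buf='bar' undo_depth=1 redo_depth=0
After op 6 (undo): buf='(empty)' undo_depth=0 redo_depth=1
After op 7 (type): buf='xyz' undo_depth=1 redo_depth=0
After op 8 (type): buf='xyzdog' undo_depth=2 redo_depth=0
After op 9 (delete): buf='x' undo_depth=3 redo_depth=0
After op 10 (delete): buf='(empty)' undo_depth=4 redo_depth=0

Answer: empty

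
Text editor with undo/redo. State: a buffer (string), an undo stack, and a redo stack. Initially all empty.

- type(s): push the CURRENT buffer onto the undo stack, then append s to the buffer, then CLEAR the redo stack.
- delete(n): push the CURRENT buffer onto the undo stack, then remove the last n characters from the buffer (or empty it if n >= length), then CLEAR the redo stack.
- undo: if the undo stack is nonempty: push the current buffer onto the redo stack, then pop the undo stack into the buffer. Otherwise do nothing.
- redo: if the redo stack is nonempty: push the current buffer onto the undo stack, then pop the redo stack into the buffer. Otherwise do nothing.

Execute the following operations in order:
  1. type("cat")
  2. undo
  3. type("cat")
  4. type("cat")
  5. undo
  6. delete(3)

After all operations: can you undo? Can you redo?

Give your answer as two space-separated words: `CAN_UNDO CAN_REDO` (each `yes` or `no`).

After op 1 (type): buf='cat' undo_depth=1 redo_depth=0
After op 2 (undo): buf='(empty)' undo_depth=0 redo_depth=1
After op 3 (type): buf='cat' undo_depth=1 redo_depth=0
After op 4 (type): buf='catcat' undo_depth=2 redo_depth=0
After op 5 (undo): buf='cat' undo_depth=1 redo_depth=1
After op 6 (delete): buf='(empty)' undo_depth=2 redo_depth=0

Answer: yes no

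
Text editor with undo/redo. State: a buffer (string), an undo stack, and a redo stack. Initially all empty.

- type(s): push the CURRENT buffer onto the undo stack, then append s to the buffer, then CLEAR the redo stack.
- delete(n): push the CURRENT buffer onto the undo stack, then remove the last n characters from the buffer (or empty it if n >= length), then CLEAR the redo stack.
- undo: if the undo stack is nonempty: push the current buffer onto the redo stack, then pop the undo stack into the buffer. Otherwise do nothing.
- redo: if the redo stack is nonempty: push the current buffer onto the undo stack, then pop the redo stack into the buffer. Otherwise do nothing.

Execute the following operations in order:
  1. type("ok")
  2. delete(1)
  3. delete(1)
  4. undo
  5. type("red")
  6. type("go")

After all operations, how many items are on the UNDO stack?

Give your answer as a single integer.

After op 1 (type): buf='ok' undo_depth=1 redo_depth=0
After op 2 (delete): buf='o' undo_depth=2 redo_depth=0
After op 3 (delete): buf='(empty)' undo_depth=3 redo_depth=0
After op 4 (undo): buf='o' undo_depth=2 redo_depth=1
After op 5 (type): buf='ored' undo_depth=3 redo_depth=0
After op 6 (type): buf='oredgo' undo_depth=4 redo_depth=0

Answer: 4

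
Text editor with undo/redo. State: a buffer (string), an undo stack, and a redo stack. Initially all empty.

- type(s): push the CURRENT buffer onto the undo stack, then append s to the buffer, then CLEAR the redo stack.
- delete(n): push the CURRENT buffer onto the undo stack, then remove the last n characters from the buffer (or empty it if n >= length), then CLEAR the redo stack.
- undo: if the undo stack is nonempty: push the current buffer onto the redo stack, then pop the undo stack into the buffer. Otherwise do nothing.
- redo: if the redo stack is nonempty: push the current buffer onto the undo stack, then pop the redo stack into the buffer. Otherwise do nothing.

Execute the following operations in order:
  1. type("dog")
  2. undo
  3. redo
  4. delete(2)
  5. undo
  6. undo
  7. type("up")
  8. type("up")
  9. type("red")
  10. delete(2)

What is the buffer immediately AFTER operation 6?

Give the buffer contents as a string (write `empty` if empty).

Answer: empty

Derivation:
After op 1 (type): buf='dog' undo_depth=1 redo_depth=0
After op 2 (undo): buf='(empty)' undo_depth=0 redo_depth=1
After op 3 (redo): buf='dog' undo_depth=1 redo_depth=0
After op 4 (delete): buf='d' undo_depth=2 redo_depth=0
After op 5 (undo): buf='dog' undo_depth=1 redo_depth=1
After op 6 (undo): buf='(empty)' undo_depth=0 redo_depth=2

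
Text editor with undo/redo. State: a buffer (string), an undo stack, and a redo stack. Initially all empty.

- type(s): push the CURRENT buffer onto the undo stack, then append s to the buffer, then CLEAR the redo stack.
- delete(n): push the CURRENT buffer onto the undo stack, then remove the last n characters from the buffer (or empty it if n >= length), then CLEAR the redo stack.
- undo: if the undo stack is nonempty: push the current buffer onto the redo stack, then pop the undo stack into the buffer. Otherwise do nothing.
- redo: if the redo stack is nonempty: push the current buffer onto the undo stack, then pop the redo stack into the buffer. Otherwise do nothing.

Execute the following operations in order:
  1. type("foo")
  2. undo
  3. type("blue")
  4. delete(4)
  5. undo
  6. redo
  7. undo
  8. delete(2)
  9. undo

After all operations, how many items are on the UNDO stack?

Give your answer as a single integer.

Answer: 1

Derivation:
After op 1 (type): buf='foo' undo_depth=1 redo_depth=0
After op 2 (undo): buf='(empty)' undo_depth=0 redo_depth=1
After op 3 (type): buf='blue' undo_depth=1 redo_depth=0
After op 4 (delete): buf='(empty)' undo_depth=2 redo_depth=0
After op 5 (undo): buf='blue' undo_depth=1 redo_depth=1
After op 6 (redo): buf='(empty)' undo_depth=2 redo_depth=0
After op 7 (undo): buf='blue' undo_depth=1 redo_depth=1
After op 8 (delete): buf='bl' undo_depth=2 redo_depth=0
After op 9 (undo): buf='blue' undo_depth=1 redo_depth=1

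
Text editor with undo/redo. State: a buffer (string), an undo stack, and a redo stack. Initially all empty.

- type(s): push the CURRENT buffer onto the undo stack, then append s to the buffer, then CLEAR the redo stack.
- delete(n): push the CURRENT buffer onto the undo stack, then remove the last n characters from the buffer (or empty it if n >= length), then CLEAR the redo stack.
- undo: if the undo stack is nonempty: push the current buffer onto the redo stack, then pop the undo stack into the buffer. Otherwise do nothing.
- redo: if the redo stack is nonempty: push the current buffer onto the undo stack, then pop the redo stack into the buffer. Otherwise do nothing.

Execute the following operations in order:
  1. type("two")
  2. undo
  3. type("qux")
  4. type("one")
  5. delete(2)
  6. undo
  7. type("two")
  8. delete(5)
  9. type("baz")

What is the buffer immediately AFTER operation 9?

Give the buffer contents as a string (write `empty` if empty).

Answer: quxobaz

Derivation:
After op 1 (type): buf='two' undo_depth=1 redo_depth=0
After op 2 (undo): buf='(empty)' undo_depth=0 redo_depth=1
After op 3 (type): buf='qux' undo_depth=1 redo_depth=0
After op 4 (type): buf='quxone' undo_depth=2 redo_depth=0
After op 5 (delete): buf='quxo' undo_depth=3 redo_depth=0
After op 6 (undo): buf='quxone' undo_depth=2 redo_depth=1
After op 7 (type): buf='quxonetwo' undo_depth=3 redo_depth=0
After op 8 (delete): buf='quxo' undo_depth=4 redo_depth=0
After op 9 (type): buf='quxobaz' undo_depth=5 redo_depth=0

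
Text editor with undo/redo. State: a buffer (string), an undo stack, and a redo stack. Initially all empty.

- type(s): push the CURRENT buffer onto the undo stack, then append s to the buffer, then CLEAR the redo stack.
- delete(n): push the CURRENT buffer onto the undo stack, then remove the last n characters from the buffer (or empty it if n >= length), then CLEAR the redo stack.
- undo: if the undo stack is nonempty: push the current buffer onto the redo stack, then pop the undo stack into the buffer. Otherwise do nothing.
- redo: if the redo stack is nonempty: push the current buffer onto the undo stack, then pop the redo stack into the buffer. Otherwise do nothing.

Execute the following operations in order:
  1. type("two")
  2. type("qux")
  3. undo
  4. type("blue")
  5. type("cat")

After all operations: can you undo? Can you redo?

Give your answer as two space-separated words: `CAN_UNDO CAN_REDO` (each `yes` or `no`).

After op 1 (type): buf='two' undo_depth=1 redo_depth=0
After op 2 (type): buf='twoqux' undo_depth=2 redo_depth=0
After op 3 (undo): buf='two' undo_depth=1 redo_depth=1
After op 4 (type): buf='twoblue' undo_depth=2 redo_depth=0
After op 5 (type): buf='twobluecat' undo_depth=3 redo_depth=0

Answer: yes no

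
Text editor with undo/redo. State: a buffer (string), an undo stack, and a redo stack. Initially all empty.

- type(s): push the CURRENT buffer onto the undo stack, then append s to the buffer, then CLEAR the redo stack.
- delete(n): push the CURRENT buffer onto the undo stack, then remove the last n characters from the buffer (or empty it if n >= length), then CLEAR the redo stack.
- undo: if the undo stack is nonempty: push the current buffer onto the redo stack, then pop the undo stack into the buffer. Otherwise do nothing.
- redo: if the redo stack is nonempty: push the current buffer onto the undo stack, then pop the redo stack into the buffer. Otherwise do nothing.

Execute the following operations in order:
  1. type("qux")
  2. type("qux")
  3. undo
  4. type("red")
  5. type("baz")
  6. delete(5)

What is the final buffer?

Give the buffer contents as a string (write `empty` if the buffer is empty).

After op 1 (type): buf='qux' undo_depth=1 redo_depth=0
After op 2 (type): buf='quxqux' undo_depth=2 redo_depth=0
After op 3 (undo): buf='qux' undo_depth=1 redo_depth=1
After op 4 (type): buf='quxred' undo_depth=2 redo_depth=0
After op 5 (type): buf='quxredbaz' undo_depth=3 redo_depth=0
After op 6 (delete): buf='quxr' undo_depth=4 redo_depth=0

Answer: quxr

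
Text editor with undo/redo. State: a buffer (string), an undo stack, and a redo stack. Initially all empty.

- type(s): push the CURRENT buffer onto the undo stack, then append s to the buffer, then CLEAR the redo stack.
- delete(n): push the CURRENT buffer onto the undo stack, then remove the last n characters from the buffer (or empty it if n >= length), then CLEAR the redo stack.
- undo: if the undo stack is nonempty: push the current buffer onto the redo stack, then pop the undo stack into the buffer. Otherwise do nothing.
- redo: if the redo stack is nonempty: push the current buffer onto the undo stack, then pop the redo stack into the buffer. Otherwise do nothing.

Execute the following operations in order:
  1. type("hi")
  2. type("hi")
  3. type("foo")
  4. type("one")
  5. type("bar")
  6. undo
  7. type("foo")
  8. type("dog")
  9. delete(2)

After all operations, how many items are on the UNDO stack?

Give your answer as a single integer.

After op 1 (type): buf='hi' undo_depth=1 redo_depth=0
After op 2 (type): buf='hihi' undo_depth=2 redo_depth=0
After op 3 (type): buf='hihifoo' undo_depth=3 redo_depth=0
After op 4 (type): buf='hihifooone' undo_depth=4 redo_depth=0
After op 5 (type): buf='hihifooonebar' undo_depth=5 redo_depth=0
After op 6 (undo): buf='hihifooone' undo_depth=4 redo_depth=1
After op 7 (type): buf='hihifooonefoo' undo_depth=5 redo_depth=0
After op 8 (type): buf='hihifooonefoodog' undo_depth=6 redo_depth=0
After op 9 (delete): buf='hihifooonefood' undo_depth=7 redo_depth=0

Answer: 7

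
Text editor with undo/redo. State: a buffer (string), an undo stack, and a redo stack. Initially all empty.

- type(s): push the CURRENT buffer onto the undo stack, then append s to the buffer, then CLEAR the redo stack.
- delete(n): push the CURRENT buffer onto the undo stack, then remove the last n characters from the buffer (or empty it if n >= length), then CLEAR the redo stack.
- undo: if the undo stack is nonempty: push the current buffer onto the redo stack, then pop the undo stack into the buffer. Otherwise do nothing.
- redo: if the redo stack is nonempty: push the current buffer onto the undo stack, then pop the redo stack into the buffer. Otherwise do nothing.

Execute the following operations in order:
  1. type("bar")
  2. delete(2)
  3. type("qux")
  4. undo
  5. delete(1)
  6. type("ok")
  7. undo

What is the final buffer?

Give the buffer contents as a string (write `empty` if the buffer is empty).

Answer: empty

Derivation:
After op 1 (type): buf='bar' undo_depth=1 redo_depth=0
After op 2 (delete): buf='b' undo_depth=2 redo_depth=0
After op 3 (type): buf='bqux' undo_depth=3 redo_depth=0
After op 4 (undo): buf='b' undo_depth=2 redo_depth=1
After op 5 (delete): buf='(empty)' undo_depth=3 redo_depth=0
After op 6 (type): buf='ok' undo_depth=4 redo_depth=0
After op 7 (undo): buf='(empty)' undo_depth=3 redo_depth=1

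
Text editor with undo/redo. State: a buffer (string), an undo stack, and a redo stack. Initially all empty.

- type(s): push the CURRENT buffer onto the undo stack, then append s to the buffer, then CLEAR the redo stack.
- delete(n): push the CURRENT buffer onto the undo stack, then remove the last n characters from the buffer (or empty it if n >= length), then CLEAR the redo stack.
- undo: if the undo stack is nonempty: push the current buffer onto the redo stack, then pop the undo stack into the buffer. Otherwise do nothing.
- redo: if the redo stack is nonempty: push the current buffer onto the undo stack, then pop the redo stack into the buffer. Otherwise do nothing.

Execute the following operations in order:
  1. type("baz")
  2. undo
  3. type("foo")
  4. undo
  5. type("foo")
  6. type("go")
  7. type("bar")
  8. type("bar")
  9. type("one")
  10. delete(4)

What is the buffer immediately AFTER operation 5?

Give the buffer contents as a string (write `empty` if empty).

After op 1 (type): buf='baz' undo_depth=1 redo_depth=0
After op 2 (undo): buf='(empty)' undo_depth=0 redo_depth=1
After op 3 (type): buf='foo' undo_depth=1 redo_depth=0
After op 4 (undo): buf='(empty)' undo_depth=0 redo_depth=1
After op 5 (type): buf='foo' undo_depth=1 redo_depth=0

Answer: foo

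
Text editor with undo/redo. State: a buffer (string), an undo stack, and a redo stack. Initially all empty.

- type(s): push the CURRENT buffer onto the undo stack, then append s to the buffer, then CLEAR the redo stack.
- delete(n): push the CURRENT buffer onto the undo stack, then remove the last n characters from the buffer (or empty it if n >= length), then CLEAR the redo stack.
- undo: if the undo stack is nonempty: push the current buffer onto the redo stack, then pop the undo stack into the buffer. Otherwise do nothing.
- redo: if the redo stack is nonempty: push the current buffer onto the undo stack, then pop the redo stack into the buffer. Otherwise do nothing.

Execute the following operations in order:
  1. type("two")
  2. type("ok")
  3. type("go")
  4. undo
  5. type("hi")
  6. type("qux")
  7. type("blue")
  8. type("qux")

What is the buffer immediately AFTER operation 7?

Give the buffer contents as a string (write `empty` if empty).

After op 1 (type): buf='two' undo_depth=1 redo_depth=0
After op 2 (type): buf='twook' undo_depth=2 redo_depth=0
After op 3 (type): buf='twookgo' undo_depth=3 redo_depth=0
After op 4 (undo): buf='twook' undo_depth=2 redo_depth=1
After op 5 (type): buf='twookhi' undo_depth=3 redo_depth=0
After op 6 (type): buf='twookhiqux' undo_depth=4 redo_depth=0
After op 7 (type): buf='twookhiquxblue' undo_depth=5 redo_depth=0

Answer: twookhiquxblue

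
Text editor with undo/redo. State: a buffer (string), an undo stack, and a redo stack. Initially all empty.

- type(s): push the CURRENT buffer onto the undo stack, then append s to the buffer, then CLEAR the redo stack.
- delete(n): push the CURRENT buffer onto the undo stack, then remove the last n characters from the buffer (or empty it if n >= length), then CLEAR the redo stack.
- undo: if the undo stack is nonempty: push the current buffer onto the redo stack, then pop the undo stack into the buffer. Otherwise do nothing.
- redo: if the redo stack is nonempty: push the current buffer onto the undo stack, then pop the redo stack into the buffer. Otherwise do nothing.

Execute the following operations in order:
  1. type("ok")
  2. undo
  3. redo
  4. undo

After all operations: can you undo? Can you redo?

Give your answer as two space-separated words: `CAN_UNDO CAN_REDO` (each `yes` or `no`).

After op 1 (type): buf='ok' undo_depth=1 redo_depth=0
After op 2 (undo): buf='(empty)' undo_depth=0 redo_depth=1
After op 3 (redo): buf='ok' undo_depth=1 redo_depth=0
After op 4 (undo): buf='(empty)' undo_depth=0 redo_depth=1

Answer: no yes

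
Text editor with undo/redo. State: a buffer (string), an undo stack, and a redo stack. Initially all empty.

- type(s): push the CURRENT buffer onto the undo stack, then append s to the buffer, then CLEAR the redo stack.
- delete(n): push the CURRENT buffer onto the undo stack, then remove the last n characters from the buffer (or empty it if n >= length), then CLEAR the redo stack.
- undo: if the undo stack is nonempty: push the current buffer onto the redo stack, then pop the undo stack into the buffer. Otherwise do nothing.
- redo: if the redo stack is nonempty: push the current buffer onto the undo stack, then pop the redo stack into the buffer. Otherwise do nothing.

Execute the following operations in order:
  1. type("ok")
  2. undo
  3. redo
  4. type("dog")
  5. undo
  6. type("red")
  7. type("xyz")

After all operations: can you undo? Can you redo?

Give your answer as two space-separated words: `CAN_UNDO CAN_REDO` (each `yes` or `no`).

After op 1 (type): buf='ok' undo_depth=1 redo_depth=0
After op 2 (undo): buf='(empty)' undo_depth=0 redo_depth=1
After op 3 (redo): buf='ok' undo_depth=1 redo_depth=0
After op 4 (type): buf='okdog' undo_depth=2 redo_depth=0
After op 5 (undo): buf='ok' undo_depth=1 redo_depth=1
After op 6 (type): buf='okred' undo_depth=2 redo_depth=0
After op 7 (type): buf='okredxyz' undo_depth=3 redo_depth=0

Answer: yes no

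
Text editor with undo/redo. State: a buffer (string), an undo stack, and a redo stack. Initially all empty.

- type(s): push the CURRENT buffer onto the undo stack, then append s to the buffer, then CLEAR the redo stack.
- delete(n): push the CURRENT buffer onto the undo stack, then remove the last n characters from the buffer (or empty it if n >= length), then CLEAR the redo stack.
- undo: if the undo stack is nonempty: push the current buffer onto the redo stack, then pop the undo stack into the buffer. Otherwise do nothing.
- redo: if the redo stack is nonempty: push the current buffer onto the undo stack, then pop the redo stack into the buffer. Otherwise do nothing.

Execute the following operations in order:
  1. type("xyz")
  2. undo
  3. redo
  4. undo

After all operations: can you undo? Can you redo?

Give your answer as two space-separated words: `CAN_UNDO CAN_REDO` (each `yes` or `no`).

Answer: no yes

Derivation:
After op 1 (type): buf='xyz' undo_depth=1 redo_depth=0
After op 2 (undo): buf='(empty)' undo_depth=0 redo_depth=1
After op 3 (redo): buf='xyz' undo_depth=1 redo_depth=0
After op 4 (undo): buf='(empty)' undo_depth=0 redo_depth=1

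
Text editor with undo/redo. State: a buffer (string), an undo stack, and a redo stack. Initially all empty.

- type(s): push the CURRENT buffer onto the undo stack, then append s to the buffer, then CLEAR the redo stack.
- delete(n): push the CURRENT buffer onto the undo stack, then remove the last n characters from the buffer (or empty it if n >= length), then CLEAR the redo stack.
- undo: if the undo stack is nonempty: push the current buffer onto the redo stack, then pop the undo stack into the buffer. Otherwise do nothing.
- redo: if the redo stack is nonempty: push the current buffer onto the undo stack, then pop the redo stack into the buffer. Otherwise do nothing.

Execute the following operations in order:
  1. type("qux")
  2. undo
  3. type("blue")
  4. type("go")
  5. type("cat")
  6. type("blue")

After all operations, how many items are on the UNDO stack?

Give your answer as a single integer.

After op 1 (type): buf='qux' undo_depth=1 redo_depth=0
After op 2 (undo): buf='(empty)' undo_depth=0 redo_depth=1
After op 3 (type): buf='blue' undo_depth=1 redo_depth=0
After op 4 (type): buf='bluego' undo_depth=2 redo_depth=0
After op 5 (type): buf='bluegocat' undo_depth=3 redo_depth=0
After op 6 (type): buf='bluegocatblue' undo_depth=4 redo_depth=0

Answer: 4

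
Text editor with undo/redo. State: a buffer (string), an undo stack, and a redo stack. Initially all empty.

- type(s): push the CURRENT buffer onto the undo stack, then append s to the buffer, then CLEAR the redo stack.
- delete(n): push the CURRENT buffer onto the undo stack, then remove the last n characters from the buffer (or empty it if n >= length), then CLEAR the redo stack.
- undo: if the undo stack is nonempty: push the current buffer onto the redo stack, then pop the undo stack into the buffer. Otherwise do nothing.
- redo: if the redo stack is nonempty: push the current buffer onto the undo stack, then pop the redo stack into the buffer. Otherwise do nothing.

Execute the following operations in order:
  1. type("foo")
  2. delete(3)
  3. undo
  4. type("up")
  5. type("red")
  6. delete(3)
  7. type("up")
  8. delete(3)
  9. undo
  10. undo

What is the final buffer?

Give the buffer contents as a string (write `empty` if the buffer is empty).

Answer: fooup

Derivation:
After op 1 (type): buf='foo' undo_depth=1 redo_depth=0
After op 2 (delete): buf='(empty)' undo_depth=2 redo_depth=0
After op 3 (undo): buf='foo' undo_depth=1 redo_depth=1
After op 4 (type): buf='fooup' undo_depth=2 redo_depth=0
After op 5 (type): buf='fooupred' undo_depth=3 redo_depth=0
After op 6 (delete): buf='fooup' undo_depth=4 redo_depth=0
After op 7 (type): buf='fooupup' undo_depth=5 redo_depth=0
After op 8 (delete): buf='foou' undo_depth=6 redo_depth=0
After op 9 (undo): buf='fooupup' undo_depth=5 redo_depth=1
After op 10 (undo): buf='fooup' undo_depth=4 redo_depth=2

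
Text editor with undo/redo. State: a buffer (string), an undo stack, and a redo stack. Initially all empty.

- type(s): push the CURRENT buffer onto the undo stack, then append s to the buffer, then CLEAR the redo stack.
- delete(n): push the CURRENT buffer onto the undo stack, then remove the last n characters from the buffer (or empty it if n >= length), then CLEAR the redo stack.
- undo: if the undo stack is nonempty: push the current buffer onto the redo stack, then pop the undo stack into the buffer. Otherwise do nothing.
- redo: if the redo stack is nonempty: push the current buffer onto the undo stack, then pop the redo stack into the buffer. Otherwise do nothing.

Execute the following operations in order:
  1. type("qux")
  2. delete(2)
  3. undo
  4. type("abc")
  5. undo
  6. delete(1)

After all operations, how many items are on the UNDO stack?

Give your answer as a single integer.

Answer: 2

Derivation:
After op 1 (type): buf='qux' undo_depth=1 redo_depth=0
After op 2 (delete): buf='q' undo_depth=2 redo_depth=0
After op 3 (undo): buf='qux' undo_depth=1 redo_depth=1
After op 4 (type): buf='quxabc' undo_depth=2 redo_depth=0
After op 5 (undo): buf='qux' undo_depth=1 redo_depth=1
After op 6 (delete): buf='qu' undo_depth=2 redo_depth=0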